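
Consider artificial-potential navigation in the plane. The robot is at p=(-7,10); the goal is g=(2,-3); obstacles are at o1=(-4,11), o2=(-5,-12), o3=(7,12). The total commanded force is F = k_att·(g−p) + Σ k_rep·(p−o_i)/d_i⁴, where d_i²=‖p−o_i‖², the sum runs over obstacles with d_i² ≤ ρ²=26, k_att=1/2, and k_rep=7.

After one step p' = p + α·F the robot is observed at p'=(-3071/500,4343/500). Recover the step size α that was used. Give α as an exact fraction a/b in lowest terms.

α = 1/5

F_att = 1/2·(g−p) = 1/2·(9,-13) = (4.5000,-6.5000)
o1: d²=10 ≤ ρ²=26; F_rep = 7·(-3,-1)/10² = (-0.2100,-0.0700)
o2: d²=488 > ρ²=26 → inactive
o3: d²=200 > ρ²=26 → inactive
F = F_att + ΣF_rep = (4.2900,-6.5700)
Δp = p'−p = (0.8580,-1.3140); α = Δx/Fx = (429/500) / (429/100) = 1/5
check: Δy/Fy = (-657/500) / (-657/100) = 1/5 ✓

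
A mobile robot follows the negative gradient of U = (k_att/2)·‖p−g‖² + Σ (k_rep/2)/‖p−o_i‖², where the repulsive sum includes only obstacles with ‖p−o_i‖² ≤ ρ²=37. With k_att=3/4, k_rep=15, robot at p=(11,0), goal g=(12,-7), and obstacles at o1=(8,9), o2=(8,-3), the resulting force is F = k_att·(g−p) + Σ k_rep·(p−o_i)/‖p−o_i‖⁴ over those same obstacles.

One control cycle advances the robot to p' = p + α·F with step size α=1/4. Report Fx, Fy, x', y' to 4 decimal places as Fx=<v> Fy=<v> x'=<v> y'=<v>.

Fx=0.8889 Fy=-5.1111 x'=11.2222 y'=-1.2778

F_att = 3/4·(g−p) = 3/4·(1,-7) = (0.7500,-5.2500)
o1: d²=90 > ρ²=37 → inactive
o2: d²=18 ≤ ρ²=37; F_rep = 15·(3,3)/18² = (0.1389,0.1389)
F = F_att + ΣF_rep = (0.8889,-5.1111)
p' = p + 1/4·F = (11.2222,-1.2778)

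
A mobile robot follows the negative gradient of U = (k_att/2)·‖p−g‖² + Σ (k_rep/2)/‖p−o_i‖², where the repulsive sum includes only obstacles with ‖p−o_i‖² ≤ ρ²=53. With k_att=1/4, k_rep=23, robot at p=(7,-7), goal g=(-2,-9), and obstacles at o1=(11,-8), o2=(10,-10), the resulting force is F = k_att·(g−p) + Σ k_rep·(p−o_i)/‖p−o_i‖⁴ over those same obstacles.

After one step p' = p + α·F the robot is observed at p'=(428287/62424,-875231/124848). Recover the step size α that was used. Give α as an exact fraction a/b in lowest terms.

α = 1/20

F_att = 1/4·(g−p) = 1/4·(-9,-2) = (-2.2500,-0.5000)
o1: d²=17 ≤ ρ²=53; F_rep = 23·(-4,1)/17² = (-0.3183,0.0796)
o2: d²=18 ≤ ρ²=53; F_rep = 23·(-3,3)/18² = (-0.2130,0.2130)
F = F_att + ΣF_rep = (-2.7813,-0.2075)
Δp = p'−p = (-0.1391,-0.0104); α = Δx/Fx = (-8681/62424) / (-43405/15606) = 1/20
check: Δy/Fy = (-1295/124848) / (-6475/31212) = 1/20 ✓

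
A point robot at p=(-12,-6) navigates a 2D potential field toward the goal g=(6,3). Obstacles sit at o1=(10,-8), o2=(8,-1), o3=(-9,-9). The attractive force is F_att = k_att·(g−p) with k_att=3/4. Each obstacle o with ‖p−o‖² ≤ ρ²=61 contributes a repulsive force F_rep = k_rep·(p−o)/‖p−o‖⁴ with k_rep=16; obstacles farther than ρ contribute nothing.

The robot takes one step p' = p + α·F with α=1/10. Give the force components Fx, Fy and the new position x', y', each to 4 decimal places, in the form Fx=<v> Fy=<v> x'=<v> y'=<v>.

Fx=13.3519 Fy=6.8981 x'=-10.6648 y'=-5.3102

F_att = 3/4·(g−p) = 3/4·(18,9) = (13.5000,6.7500)
o1: d²=488 > ρ²=61 → inactive
o2: d²=425 > ρ²=61 → inactive
o3: d²=18 ≤ ρ²=61; F_rep = 16·(-3,3)/18² = (-0.1481,0.1481)
F = F_att + ΣF_rep = (13.3519,6.8981)
p' = p + 1/10·F = (-10.6648,-5.3102)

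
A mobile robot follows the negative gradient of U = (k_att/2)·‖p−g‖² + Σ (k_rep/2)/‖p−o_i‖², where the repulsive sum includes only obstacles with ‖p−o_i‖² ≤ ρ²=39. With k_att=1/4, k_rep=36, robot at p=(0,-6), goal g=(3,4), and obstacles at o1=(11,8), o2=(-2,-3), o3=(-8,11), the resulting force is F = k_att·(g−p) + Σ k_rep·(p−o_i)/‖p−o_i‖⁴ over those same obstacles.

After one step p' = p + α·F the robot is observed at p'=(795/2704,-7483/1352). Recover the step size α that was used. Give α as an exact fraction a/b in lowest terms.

F_att = 1/4·(g−p) = 1/4·(3,10) = (0.7500,2.5000)
o1: d²=317 > ρ²=39 → inactive
o2: d²=13 ≤ ρ²=39; F_rep = 36·(2,-3)/13² = (0.4260,-0.6391)
o3: d²=353 > ρ²=39 → inactive
F = F_att + ΣF_rep = (1.1760,1.8609)
Δp = p'−p = (0.2940,0.4652); α = Δx/Fx = (795/2704) / (795/676) = 1/4
check: Δy/Fy = (629/1352) / (629/338) = 1/4 ✓

α = 1/4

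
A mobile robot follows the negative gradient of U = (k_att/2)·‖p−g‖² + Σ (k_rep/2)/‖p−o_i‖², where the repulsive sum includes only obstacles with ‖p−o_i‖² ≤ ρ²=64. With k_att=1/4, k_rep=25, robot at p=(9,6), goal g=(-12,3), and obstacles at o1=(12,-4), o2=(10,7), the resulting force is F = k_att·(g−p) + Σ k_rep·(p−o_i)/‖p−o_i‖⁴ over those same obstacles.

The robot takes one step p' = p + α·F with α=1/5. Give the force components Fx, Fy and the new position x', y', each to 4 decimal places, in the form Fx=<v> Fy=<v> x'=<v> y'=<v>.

Fx=-11.5000 Fy=-7.0000 x'=6.7000 y'=4.6000

F_att = 1/4·(g−p) = 1/4·(-21,-3) = (-5.2500,-0.7500)
o1: d²=109 > ρ²=64 → inactive
o2: d²=2 ≤ ρ²=64; F_rep = 25·(-1,-1)/2² = (-6.2500,-6.2500)
F = F_att + ΣF_rep = (-11.5000,-7.0000)
p' = p + 1/5·F = (6.7000,4.6000)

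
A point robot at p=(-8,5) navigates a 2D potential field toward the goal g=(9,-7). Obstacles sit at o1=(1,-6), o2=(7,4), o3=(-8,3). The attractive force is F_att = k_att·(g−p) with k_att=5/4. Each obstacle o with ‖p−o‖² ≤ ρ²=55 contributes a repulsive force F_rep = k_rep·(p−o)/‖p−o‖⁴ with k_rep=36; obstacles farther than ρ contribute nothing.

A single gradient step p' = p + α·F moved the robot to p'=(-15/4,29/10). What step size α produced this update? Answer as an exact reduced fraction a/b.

α = 1/5

F_att = 5/4·(g−p) = 5/4·(17,-12) = (21.2500,-15.0000)
o1: d²=202 > ρ²=55 → inactive
o2: d²=226 > ρ²=55 → inactive
o3: d²=4 ≤ ρ²=55; F_rep = 36·(0,2)/4² = (0.0000,4.5000)
F = F_att + ΣF_rep = (21.2500,-10.5000)
Δp = p'−p = (4.2500,-2.1000); α = Δx/Fx = (17/4) / (85/4) = 1/5
check: Δy/Fy = (-21/10) / (-21/2) = 1/5 ✓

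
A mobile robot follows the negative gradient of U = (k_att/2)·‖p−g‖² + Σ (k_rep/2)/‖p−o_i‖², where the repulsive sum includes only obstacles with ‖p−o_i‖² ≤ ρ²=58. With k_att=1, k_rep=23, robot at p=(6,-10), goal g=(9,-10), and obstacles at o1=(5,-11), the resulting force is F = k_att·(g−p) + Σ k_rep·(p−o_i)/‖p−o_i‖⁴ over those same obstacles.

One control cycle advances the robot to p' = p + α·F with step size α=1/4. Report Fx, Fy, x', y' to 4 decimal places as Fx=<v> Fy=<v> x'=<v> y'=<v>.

F_att = 1·(g−p) = 1·(3,0) = (3.0000,0.0000)
o1: d²=2 ≤ ρ²=58; F_rep = 23·(1,1)/2² = (5.7500,5.7500)
F = F_att + ΣF_rep = (8.7500,5.7500)
p' = p + 1/4·F = (8.1875,-8.5625)

Fx=8.7500 Fy=5.7500 x'=8.1875 y'=-8.5625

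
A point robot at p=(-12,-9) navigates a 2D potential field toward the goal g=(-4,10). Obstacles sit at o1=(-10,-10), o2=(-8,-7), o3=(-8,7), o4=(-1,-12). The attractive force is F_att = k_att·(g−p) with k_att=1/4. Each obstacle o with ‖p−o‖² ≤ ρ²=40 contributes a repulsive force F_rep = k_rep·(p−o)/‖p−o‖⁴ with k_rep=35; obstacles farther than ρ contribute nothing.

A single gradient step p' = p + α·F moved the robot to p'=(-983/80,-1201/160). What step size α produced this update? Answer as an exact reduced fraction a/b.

F_att = 1/4·(g−p) = 1/4·(8,19) = (2.0000,4.7500)
o1: d²=5 ≤ ρ²=40; F_rep = 35·(-2,1)/5² = (-2.8000,1.4000)
o2: d²=20 ≤ ρ²=40; F_rep = 35·(-4,-2)/20² = (-0.3500,-0.1750)
o3: d²=272 > ρ²=40 → inactive
o4: d²=130 > ρ²=40 → inactive
F = F_att + ΣF_rep = (-1.1500,5.9750)
Δp = p'−p = (-0.2875,1.4937); α = Δx/Fx = (-23/80) / (-23/20) = 1/4
check: Δy/Fy = (239/160) / (239/40) = 1/4 ✓

α = 1/4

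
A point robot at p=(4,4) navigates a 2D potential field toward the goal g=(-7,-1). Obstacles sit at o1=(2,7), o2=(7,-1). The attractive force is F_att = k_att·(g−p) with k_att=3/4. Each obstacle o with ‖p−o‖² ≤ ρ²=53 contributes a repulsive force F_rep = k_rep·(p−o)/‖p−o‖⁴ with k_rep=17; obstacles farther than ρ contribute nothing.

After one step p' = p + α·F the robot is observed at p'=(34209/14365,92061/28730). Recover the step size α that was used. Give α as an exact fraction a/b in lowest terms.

F_att = 3/4·(g−p) = 3/4·(-11,-5) = (-8.2500,-3.7500)
o1: d²=13 ≤ ρ²=53; F_rep = 17·(2,-3)/13² = (0.2012,-0.3018)
o2: d²=34 ≤ ρ²=53; F_rep = 17·(-3,5)/34² = (-0.0441,0.0735)
F = F_att + ΣF_rep = (-8.0929,-3.9782)
Δp = p'−p = (-1.6186,-0.7956); α = Δx/Fx = (-23251/14365) / (-23251/2873) = 1/5
check: Δy/Fy = (-22859/28730) / (-22859/5746) = 1/5 ✓

α = 1/5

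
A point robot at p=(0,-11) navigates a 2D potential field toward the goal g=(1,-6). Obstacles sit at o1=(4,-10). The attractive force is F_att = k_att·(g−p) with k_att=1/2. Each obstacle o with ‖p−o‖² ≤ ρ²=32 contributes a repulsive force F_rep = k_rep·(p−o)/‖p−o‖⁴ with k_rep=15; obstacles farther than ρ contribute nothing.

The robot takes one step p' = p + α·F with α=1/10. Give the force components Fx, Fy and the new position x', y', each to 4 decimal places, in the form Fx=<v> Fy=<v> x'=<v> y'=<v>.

Fx=0.2924 Fy=2.4481 x'=0.0292 y'=-10.7552

F_att = 1/2·(g−p) = 1/2·(1,5) = (0.5000,2.5000)
o1: d²=17 ≤ ρ²=32; F_rep = 15·(-4,-1)/17² = (-0.2076,-0.0519)
F = F_att + ΣF_rep = (0.2924,2.4481)
p' = p + 1/10·F = (0.0292,-10.7552)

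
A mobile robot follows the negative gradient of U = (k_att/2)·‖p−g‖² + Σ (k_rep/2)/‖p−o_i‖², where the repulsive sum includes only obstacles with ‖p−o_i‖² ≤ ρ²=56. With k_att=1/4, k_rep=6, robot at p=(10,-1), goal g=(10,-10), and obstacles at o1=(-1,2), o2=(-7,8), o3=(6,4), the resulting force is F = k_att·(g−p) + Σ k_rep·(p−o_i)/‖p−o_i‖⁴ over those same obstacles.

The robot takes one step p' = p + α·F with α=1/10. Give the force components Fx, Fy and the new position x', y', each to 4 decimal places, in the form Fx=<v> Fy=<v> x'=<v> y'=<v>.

F_att = 1/4·(g−p) = 1/4·(0,-9) = (0.0000,-2.2500)
o1: d²=130 > ρ²=56 → inactive
o2: d²=370 > ρ²=56 → inactive
o3: d²=41 ≤ ρ²=56; F_rep = 6·(4,-5)/41² = (0.0143,-0.0178)
F = F_att + ΣF_rep = (0.0143,-2.2678)
p' = p + 1/10·F = (10.0014,-1.2268)

Fx=0.0143 Fy=-2.2678 x'=10.0014 y'=-1.2268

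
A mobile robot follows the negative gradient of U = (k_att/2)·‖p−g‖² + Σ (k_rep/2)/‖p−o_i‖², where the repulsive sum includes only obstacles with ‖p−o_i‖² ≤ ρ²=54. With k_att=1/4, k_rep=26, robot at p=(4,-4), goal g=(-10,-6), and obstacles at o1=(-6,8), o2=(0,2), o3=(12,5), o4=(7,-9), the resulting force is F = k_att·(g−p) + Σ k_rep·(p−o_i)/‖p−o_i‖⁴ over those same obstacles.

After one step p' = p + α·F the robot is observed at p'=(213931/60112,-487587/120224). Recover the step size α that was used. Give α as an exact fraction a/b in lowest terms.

F_att = 1/4·(g−p) = 1/4·(-14,-2) = (-3.5000,-0.5000)
o1: d²=244 > ρ²=54 → inactive
o2: d²=52 ≤ ρ²=54; F_rep = 26·(4,-6)/52² = (0.0385,-0.0577)
o3: d²=145 > ρ²=54 → inactive
o4: d²=34 ≤ ρ²=54; F_rep = 26·(-3,5)/34² = (-0.0675,0.1125)
F = F_att + ΣF_rep = (-3.5290,-0.4452)
Δp = p'−p = (-0.4411,-0.0557); α = Δx/Fx = (-26517/60112) / (-26517/7514) = 1/8
check: Δy/Fy = (-6691/120224) / (-6691/15028) = 1/8 ✓

α = 1/8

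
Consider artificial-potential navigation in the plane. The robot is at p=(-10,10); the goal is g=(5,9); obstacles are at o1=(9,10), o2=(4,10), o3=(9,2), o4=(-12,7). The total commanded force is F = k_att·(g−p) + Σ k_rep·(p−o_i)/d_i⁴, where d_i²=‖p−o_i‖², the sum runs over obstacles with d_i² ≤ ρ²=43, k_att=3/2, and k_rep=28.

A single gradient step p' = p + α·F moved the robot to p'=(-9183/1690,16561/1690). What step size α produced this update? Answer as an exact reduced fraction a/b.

α = 1/5

F_att = 3/2·(g−p) = 3/2·(15,-1) = (22.5000,-1.5000)
o1: d²=361 > ρ²=43 → inactive
o2: d²=196 > ρ²=43 → inactive
o3: d²=425 > ρ²=43 → inactive
o4: d²=13 ≤ ρ²=43; F_rep = 28·(2,3)/13² = (0.3314,0.4970)
F = F_att + ΣF_rep = (22.8314,-1.0030)
Δp = p'−p = (4.5663,-0.2006); α = Δx/Fx = (7717/1690) / (7717/338) = 1/5
check: Δy/Fy = (-339/1690) / (-339/338) = 1/5 ✓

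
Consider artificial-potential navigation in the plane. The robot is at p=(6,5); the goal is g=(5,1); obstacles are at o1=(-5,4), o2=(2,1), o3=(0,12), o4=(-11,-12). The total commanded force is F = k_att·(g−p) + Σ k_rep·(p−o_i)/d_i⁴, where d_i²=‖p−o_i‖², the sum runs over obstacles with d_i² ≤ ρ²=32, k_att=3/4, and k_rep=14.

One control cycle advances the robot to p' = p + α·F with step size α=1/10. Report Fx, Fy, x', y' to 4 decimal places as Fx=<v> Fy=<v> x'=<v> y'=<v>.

F_att = 3/4·(g−p) = 3/4·(-1,-4) = (-0.7500,-3.0000)
o1: d²=122 > ρ²=32 → inactive
o2: d²=32 ≤ ρ²=32; F_rep = 14·(4,4)/32² = (0.0547,0.0547)
o3: d²=85 > ρ²=32 → inactive
o4: d²=578 > ρ²=32 → inactive
F = F_att + ΣF_rep = (-0.6953,-2.9453)
p' = p + 1/10·F = (5.9305,4.7055)

Fx=-0.6953 Fy=-2.9453 x'=5.9305 y'=4.7055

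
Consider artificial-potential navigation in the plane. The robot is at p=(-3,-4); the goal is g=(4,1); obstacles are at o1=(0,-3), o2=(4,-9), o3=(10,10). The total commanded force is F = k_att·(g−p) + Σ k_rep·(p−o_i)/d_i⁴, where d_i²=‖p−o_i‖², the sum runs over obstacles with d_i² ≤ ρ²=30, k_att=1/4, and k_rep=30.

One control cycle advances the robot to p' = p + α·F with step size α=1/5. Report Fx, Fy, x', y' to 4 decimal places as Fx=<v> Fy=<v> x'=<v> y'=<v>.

Fx=0.8500 Fy=0.9500 x'=-2.8300 y'=-3.8100

F_att = 1/4·(g−p) = 1/4·(7,5) = (1.7500,1.2500)
o1: d²=10 ≤ ρ²=30; F_rep = 30·(-3,-1)/10² = (-0.9000,-0.3000)
o2: d²=74 > ρ²=30 → inactive
o3: d²=365 > ρ²=30 → inactive
F = F_att + ΣF_rep = (0.8500,0.9500)
p' = p + 1/5·F = (-2.8300,-3.8100)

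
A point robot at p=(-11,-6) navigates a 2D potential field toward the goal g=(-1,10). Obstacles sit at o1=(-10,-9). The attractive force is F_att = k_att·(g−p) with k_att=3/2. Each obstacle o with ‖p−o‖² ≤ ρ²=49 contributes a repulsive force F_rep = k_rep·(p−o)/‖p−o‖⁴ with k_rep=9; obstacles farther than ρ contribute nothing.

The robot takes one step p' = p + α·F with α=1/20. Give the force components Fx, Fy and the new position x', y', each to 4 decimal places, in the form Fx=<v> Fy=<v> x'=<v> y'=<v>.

Fx=14.9100 Fy=24.2700 x'=-10.2545 y'=-4.7865

F_att = 3/2·(g−p) = 3/2·(10,16) = (15.0000,24.0000)
o1: d²=10 ≤ ρ²=49; F_rep = 9·(-1,3)/10² = (-0.0900,0.2700)
F = F_att + ΣF_rep = (14.9100,24.2700)
p' = p + 1/20·F = (-10.2545,-4.7865)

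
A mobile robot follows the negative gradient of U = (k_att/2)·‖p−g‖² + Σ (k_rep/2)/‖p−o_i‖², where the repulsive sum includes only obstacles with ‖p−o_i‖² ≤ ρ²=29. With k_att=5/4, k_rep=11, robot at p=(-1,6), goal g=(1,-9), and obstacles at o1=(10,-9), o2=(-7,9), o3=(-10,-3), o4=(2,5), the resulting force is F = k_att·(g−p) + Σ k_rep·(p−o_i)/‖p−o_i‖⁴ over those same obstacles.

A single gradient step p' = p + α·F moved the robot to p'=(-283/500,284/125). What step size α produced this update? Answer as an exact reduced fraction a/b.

α = 1/5

F_att = 5/4·(g−p) = 5/4·(2,-15) = (2.5000,-18.7500)
o1: d²=346 > ρ²=29 → inactive
o2: d²=45 > ρ²=29 → inactive
o3: d²=162 > ρ²=29 → inactive
o4: d²=10 ≤ ρ²=29; F_rep = 11·(-3,1)/10² = (-0.3300,0.1100)
F = F_att + ΣF_rep = (2.1700,-18.6400)
Δp = p'−p = (0.4340,-3.7280); α = Δx/Fx = (217/500) / (217/100) = 1/5
check: Δy/Fy = (-466/125) / (-466/25) = 1/5 ✓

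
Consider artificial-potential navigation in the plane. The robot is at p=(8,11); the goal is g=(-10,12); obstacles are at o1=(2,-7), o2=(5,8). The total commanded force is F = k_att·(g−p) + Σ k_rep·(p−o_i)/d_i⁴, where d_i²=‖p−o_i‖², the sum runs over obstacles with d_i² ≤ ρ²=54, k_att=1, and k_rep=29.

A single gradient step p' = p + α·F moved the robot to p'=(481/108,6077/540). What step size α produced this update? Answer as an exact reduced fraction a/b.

α = 1/5

F_att = 1·(g−p) = 1·(-18,1) = (-18.0000,1.0000)
o1: d²=360 > ρ²=54 → inactive
o2: d²=18 ≤ ρ²=54; F_rep = 29·(3,3)/18² = (0.2685,0.2685)
F = F_att + ΣF_rep = (-17.7315,1.2685)
Δp = p'−p = (-3.5463,0.2537); α = Δx/Fx = (-383/108) / (-1915/108) = 1/5
check: Δy/Fy = (137/540) / (137/108) = 1/5 ✓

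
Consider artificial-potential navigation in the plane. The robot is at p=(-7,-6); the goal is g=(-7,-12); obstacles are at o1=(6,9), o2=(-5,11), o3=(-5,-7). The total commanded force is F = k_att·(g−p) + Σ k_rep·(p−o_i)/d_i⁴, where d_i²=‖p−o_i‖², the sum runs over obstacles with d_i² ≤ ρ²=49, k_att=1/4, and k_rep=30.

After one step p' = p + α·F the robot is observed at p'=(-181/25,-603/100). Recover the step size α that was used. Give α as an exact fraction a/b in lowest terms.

α = 1/10

F_att = 1/4·(g−p) = 1/4·(0,-6) = (0.0000,-1.5000)
o1: d²=394 > ρ²=49 → inactive
o2: d²=293 > ρ²=49 → inactive
o3: d²=5 ≤ ρ²=49; F_rep = 30·(-2,1)/5² = (-2.4000,1.2000)
F = F_att + ΣF_rep = (-2.4000,-0.3000)
Δp = p'−p = (-0.2400,-0.0300); α = Δx/Fx = (-6/25) / (-12/5) = 1/10
check: Δy/Fy = (-3/100) / (-3/10) = 1/10 ✓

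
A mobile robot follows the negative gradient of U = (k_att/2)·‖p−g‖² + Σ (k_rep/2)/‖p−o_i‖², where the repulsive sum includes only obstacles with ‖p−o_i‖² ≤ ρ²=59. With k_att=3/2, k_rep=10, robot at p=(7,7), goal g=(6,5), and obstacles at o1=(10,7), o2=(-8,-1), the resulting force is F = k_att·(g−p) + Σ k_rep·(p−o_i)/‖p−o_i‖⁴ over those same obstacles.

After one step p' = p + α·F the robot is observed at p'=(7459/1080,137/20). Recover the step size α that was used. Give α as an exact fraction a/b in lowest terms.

F_att = 3/2·(g−p) = 3/2·(-1,-2) = (-1.5000,-3.0000)
o1: d²=9 ≤ ρ²=59; F_rep = 10·(-3,0)/9² = (-0.3704,0.0000)
o2: d²=289 > ρ²=59 → inactive
F = F_att + ΣF_rep = (-1.8704,-3.0000)
Δp = p'−p = (-0.0935,-0.1500); α = Δx/Fx = (-101/1080) / (-101/54) = 1/20
check: Δy/Fy = (-3/20) / (-3) = 1/20 ✓

α = 1/20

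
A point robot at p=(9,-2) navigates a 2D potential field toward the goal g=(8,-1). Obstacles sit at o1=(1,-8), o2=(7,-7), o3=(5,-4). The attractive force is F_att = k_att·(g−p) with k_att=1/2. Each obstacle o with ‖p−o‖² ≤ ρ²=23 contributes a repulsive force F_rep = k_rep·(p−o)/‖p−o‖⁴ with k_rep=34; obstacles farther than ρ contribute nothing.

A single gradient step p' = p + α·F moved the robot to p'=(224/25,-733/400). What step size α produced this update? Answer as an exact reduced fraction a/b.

F_att = 1/2·(g−p) = 1/2·(-1,1) = (-0.5000,0.5000)
o1: d²=100 > ρ²=23 → inactive
o2: d²=29 > ρ²=23 → inactive
o3: d²=20 ≤ ρ²=23; F_rep = 34·(4,2)/20² = (0.3400,0.1700)
F = F_att + ΣF_rep = (-0.1600,0.6700)
Δp = p'−p = (-0.0400,0.1675); α = Δx/Fx = (-1/25) / (-4/25) = 1/4
check: Δy/Fy = (67/400) / (67/100) = 1/4 ✓

α = 1/4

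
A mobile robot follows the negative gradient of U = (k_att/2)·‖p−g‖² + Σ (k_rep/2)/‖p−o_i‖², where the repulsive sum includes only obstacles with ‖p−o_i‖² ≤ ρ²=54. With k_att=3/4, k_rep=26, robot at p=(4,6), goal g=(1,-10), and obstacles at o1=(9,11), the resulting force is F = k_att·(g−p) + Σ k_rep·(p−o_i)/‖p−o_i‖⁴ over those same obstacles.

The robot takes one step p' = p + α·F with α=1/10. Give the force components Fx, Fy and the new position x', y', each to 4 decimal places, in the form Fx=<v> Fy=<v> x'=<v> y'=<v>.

F_att = 3/4·(g−p) = 3/4·(-3,-16) = (-2.2500,-12.0000)
o1: d²=50 ≤ ρ²=54; F_rep = 26·(-5,-5)/50² = (-0.0520,-0.0520)
F = F_att + ΣF_rep = (-2.3020,-12.0520)
p' = p + 1/10·F = (3.7698,4.7948)

Fx=-2.3020 Fy=-12.0520 x'=3.7698 y'=4.7948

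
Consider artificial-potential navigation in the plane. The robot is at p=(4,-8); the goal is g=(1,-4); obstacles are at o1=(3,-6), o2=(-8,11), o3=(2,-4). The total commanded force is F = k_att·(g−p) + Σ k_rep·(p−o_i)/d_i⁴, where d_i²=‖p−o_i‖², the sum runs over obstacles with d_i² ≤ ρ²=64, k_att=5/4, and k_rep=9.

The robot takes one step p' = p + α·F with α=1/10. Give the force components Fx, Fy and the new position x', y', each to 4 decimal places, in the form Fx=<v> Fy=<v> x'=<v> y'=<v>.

F_att = 5/4·(g−p) = 5/4·(-3,4) = (-3.7500,5.0000)
o1: d²=5 ≤ ρ²=64; F_rep = 9·(1,-2)/5² = (0.3600,-0.7200)
o2: d²=505 > ρ²=64 → inactive
o3: d²=20 ≤ ρ²=64; F_rep = 9·(2,-4)/20² = (0.0450,-0.0900)
F = F_att + ΣF_rep = (-3.3450,4.1900)
p' = p + 1/10·F = (3.6655,-7.5810)

Fx=-3.3450 Fy=4.1900 x'=3.6655 y'=-7.5810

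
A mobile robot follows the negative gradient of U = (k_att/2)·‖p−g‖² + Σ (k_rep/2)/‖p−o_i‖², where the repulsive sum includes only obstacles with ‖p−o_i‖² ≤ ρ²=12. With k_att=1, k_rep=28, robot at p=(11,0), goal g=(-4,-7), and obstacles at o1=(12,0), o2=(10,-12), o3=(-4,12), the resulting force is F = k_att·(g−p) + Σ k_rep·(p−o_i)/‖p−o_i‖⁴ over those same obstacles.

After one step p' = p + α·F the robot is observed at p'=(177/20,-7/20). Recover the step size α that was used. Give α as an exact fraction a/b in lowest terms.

α = 1/20

F_att = 1·(g−p) = 1·(-15,-7) = (-15.0000,-7.0000)
o1: d²=1 ≤ ρ²=12; F_rep = 28·(-1,0)/1² = (-28.0000,0.0000)
o2: d²=145 > ρ²=12 → inactive
o3: d²=369 > ρ²=12 → inactive
F = F_att + ΣF_rep = (-43.0000,-7.0000)
Δp = p'−p = (-2.1500,-0.3500); α = Δx/Fx = (-43/20) / (-43) = 1/20
check: Δy/Fy = (-7/20) / (-7) = 1/20 ✓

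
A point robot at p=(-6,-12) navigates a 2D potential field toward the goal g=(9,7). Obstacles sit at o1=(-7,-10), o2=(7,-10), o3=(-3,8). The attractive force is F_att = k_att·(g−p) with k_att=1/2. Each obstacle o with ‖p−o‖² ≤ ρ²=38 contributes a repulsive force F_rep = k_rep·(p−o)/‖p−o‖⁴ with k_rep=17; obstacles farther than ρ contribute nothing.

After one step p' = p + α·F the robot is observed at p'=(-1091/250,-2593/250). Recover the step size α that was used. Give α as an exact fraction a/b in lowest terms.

α = 1/5

F_att = 1/2·(g−p) = 1/2·(15,19) = (7.5000,9.5000)
o1: d²=5 ≤ ρ²=38; F_rep = 17·(1,-2)/5² = (0.6800,-1.3600)
o2: d²=173 > ρ²=38 → inactive
o3: d²=409 > ρ²=38 → inactive
F = F_att + ΣF_rep = (8.1800,8.1400)
Δp = p'−p = (1.6360,1.6280); α = Δx/Fx = (409/250) / (409/50) = 1/5
check: Δy/Fy = (407/250) / (407/50) = 1/5 ✓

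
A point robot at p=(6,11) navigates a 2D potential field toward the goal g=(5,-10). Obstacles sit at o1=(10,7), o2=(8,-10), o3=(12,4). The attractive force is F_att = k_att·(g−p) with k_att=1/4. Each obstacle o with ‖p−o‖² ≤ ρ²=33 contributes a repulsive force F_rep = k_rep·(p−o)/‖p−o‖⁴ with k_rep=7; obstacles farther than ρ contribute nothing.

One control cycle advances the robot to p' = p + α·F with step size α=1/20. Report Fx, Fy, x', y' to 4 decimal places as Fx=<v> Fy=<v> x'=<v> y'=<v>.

Fx=-0.2773 Fy=-5.2227 x'=5.9861 y'=10.7389

F_att = 1/4·(g−p) = 1/4·(-1,-21) = (-0.2500,-5.2500)
o1: d²=32 ≤ ρ²=33; F_rep = 7·(-4,4)/32² = (-0.0273,0.0273)
o2: d²=445 > ρ²=33 → inactive
o3: d²=85 > ρ²=33 → inactive
F = F_att + ΣF_rep = (-0.2773,-5.2227)
p' = p + 1/20·F = (5.9861,10.7389)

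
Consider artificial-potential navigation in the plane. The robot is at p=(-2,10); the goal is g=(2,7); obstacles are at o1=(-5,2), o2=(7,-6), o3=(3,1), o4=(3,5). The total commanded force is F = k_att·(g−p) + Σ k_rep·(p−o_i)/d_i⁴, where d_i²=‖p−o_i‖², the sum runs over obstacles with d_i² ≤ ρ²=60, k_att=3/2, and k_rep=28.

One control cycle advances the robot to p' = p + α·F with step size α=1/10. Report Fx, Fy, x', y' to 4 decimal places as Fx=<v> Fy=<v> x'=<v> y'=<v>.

Fx=5.9440 Fy=-4.4440 x'=-1.4056 y'=9.5556

F_att = 3/2·(g−p) = 3/2·(4,-3) = (6.0000,-4.5000)
o1: d²=73 > ρ²=60 → inactive
o2: d²=337 > ρ²=60 → inactive
o3: d²=106 > ρ²=60 → inactive
o4: d²=50 ≤ ρ²=60; F_rep = 28·(-5,5)/50² = (-0.0560,0.0560)
F = F_att + ΣF_rep = (5.9440,-4.4440)
p' = p + 1/10·F = (-1.4056,9.5556)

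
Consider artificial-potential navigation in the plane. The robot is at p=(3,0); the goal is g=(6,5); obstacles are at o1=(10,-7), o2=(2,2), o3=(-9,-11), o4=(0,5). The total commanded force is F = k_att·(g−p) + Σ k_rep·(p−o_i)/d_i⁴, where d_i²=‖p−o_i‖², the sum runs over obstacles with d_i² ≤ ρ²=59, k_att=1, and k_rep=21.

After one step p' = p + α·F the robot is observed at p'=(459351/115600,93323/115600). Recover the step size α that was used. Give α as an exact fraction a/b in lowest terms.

F_att = 1·(g−p) = 1·(3,5) = (3.0000,5.0000)
o1: d²=98 > ρ²=59 → inactive
o2: d²=5 ≤ ρ²=59; F_rep = 21·(1,-2)/5² = (0.8400,-1.6800)
o3: d²=265 > ρ²=59 → inactive
o4: d²=34 ≤ ρ²=59; F_rep = 21·(3,-5)/34² = (0.0545,-0.0908)
F = F_att + ΣF_rep = (3.8945,3.2292)
Δp = p'−p = (0.9736,0.8073); α = Δx/Fx = (112551/115600) / (112551/28900) = 1/4
check: Δy/Fy = (93323/115600) / (93323/28900) = 1/4 ✓

α = 1/4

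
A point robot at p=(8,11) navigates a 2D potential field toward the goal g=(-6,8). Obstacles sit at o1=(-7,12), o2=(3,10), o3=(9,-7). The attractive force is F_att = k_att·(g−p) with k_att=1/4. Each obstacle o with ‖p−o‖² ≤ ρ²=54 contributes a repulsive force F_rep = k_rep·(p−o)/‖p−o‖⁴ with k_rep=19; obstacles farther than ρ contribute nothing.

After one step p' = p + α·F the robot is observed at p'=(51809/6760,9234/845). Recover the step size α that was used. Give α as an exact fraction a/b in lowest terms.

α = 1/10

F_att = 1/4·(g−p) = 1/4·(-14,-3) = (-3.5000,-0.7500)
o1: d²=226 > ρ²=54 → inactive
o2: d²=26 ≤ ρ²=54; F_rep = 19·(5,1)/26² = (0.1405,0.0281)
o3: d²=325 > ρ²=54 → inactive
F = F_att + ΣF_rep = (-3.3595,-0.7219)
Δp = p'−p = (-0.3359,-0.0722); α = Δx/Fx = (-2271/6760) / (-2271/676) = 1/10
check: Δy/Fy = (-61/845) / (-122/169) = 1/10 ✓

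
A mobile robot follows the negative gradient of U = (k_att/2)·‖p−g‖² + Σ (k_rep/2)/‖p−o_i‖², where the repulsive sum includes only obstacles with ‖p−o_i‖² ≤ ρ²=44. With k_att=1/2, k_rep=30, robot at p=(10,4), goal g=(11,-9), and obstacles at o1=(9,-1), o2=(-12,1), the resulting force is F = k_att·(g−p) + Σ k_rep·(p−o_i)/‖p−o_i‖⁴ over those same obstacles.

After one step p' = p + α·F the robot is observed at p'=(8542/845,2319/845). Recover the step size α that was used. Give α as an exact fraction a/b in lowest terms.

α = 1/5

F_att = 1/2·(g−p) = 1/2·(1,-13) = (0.5000,-6.5000)
o1: d²=26 ≤ ρ²=44; F_rep = 30·(1,5)/26² = (0.0444,0.2219)
o2: d²=493 > ρ²=44 → inactive
F = F_att + ΣF_rep = (0.5444,-6.2781)
Δp = p'−p = (0.1089,-1.2556); α = Δx/Fx = (92/845) / (92/169) = 1/5
check: Δy/Fy = (-1061/845) / (-1061/169) = 1/5 ✓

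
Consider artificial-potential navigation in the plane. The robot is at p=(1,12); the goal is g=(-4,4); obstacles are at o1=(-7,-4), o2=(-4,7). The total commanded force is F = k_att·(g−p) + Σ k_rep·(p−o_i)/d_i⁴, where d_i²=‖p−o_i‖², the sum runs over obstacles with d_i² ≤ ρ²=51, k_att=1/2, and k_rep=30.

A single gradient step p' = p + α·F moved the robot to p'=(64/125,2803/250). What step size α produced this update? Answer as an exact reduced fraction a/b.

α = 1/5

F_att = 1/2·(g−p) = 1/2·(-5,-8) = (-2.5000,-4.0000)
o1: d²=320 > ρ²=51 → inactive
o2: d²=50 ≤ ρ²=51; F_rep = 30·(5,5)/50² = (0.0600,0.0600)
F = F_att + ΣF_rep = (-2.4400,-3.9400)
Δp = p'−p = (-0.4880,-0.7880); α = Δx/Fx = (-61/125) / (-61/25) = 1/5
check: Δy/Fy = (-197/250) / (-197/50) = 1/5 ✓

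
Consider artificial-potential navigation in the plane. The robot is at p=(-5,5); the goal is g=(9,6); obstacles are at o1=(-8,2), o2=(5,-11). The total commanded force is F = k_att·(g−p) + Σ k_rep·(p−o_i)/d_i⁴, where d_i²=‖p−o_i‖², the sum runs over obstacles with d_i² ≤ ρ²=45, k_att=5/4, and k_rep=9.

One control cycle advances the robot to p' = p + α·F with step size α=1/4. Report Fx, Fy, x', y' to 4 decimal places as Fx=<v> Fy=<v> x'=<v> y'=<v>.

F_att = 5/4·(g−p) = 5/4·(14,1) = (17.5000,1.2500)
o1: d²=18 ≤ ρ²=45; F_rep = 9·(3,3)/18² = (0.0833,0.0833)
o2: d²=356 > ρ²=45 → inactive
F = F_att + ΣF_rep = (17.5833,1.3333)
p' = p + 1/4·F = (-0.6042,5.3333)

Fx=17.5833 Fy=1.3333 x'=-0.6042 y'=5.3333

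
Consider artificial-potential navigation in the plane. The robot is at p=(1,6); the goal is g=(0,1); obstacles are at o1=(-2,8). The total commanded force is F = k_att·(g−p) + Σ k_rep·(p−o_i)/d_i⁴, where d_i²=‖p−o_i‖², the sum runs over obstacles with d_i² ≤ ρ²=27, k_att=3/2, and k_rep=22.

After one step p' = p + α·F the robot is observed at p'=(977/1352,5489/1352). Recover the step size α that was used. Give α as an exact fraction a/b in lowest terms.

F_att = 3/2·(g−p) = 3/2·(-1,-5) = (-1.5000,-7.5000)
o1: d²=13 ≤ ρ²=27; F_rep = 22·(3,-2)/13² = (0.3905,-0.2604)
F = F_att + ΣF_rep = (-1.1095,-7.7604)
Δp = p'−p = (-0.2774,-1.9401); α = Δx/Fx = (-375/1352) / (-375/338) = 1/4
check: Δy/Fy = (-2623/1352) / (-2623/338) = 1/4 ✓

α = 1/4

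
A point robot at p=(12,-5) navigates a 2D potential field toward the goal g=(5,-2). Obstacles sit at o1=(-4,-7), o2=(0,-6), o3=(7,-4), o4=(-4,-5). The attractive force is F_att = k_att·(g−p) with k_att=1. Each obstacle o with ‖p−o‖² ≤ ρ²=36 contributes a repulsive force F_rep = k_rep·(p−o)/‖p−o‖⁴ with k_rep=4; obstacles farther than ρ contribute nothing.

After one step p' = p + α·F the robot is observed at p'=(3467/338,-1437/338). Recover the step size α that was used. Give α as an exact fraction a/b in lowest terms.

F_att = 1·(g−p) = 1·(-7,3) = (-7.0000,3.0000)
o1: d²=260 > ρ²=36 → inactive
o2: d²=145 > ρ²=36 → inactive
o3: d²=26 ≤ ρ²=36; F_rep = 4·(5,-1)/26² = (0.0296,-0.0059)
o4: d²=256 > ρ²=36 → inactive
F = F_att + ΣF_rep = (-6.9704,2.9941)
Δp = p'−p = (-1.7426,0.7485); α = Δx/Fx = (-589/338) / (-1178/169) = 1/4
check: Δy/Fy = (253/338) / (506/169) = 1/4 ✓

α = 1/4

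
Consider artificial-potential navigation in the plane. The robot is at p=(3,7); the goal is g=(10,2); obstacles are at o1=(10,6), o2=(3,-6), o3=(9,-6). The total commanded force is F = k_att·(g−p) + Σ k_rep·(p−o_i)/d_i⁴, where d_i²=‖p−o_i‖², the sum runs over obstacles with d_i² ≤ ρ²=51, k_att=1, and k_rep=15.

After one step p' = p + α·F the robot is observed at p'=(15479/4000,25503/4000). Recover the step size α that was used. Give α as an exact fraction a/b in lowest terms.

F_att = 1·(g−p) = 1·(7,-5) = (7.0000,-5.0000)
o1: d²=50 ≤ ρ²=51; F_rep = 15·(-7,1)/50² = (-0.0420,0.0060)
o2: d²=169 > ρ²=51 → inactive
o3: d²=205 > ρ²=51 → inactive
F = F_att + ΣF_rep = (6.9580,-4.9940)
Δp = p'−p = (0.8698,-0.6242); α = Δx/Fx = (3479/4000) / (3479/500) = 1/8
check: Δy/Fy = (-2497/4000) / (-2497/500) = 1/8 ✓

α = 1/8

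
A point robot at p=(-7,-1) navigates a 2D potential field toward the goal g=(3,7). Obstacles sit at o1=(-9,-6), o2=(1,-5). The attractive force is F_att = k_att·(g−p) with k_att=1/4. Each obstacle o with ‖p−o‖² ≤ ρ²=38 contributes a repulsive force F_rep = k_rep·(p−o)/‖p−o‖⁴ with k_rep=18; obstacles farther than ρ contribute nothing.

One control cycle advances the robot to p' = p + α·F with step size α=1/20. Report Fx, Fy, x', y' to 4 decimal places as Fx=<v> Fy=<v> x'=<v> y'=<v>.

Fx=2.5428 Fy=2.1070 x'=-6.8729 y'=-0.8946

F_att = 1/4·(g−p) = 1/4·(10,8) = (2.5000,2.0000)
o1: d²=29 ≤ ρ²=38; F_rep = 18·(2,5)/29² = (0.0428,0.1070)
o2: d²=80 > ρ²=38 → inactive
F = F_att + ΣF_rep = (2.5428,2.1070)
p' = p + 1/20·F = (-6.8729,-0.8946)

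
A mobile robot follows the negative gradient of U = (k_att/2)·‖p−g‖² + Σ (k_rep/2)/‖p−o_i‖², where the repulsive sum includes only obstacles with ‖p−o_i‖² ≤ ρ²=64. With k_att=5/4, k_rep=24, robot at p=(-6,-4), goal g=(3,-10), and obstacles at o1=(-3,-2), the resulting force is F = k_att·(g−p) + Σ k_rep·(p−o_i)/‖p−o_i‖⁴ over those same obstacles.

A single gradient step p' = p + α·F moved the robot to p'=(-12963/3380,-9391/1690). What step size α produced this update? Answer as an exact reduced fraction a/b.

F_att = 5/4·(g−p) = 5/4·(9,-6) = (11.2500,-7.5000)
o1: d²=13 ≤ ρ²=64; F_rep = 24·(-3,-2)/13² = (-0.4260,-0.2840)
F = F_att + ΣF_rep = (10.8240,-7.7840)
Δp = p'−p = (2.1648,-1.5568); α = Δx/Fx = (7317/3380) / (7317/676) = 1/5
check: Δy/Fy = (-2631/1690) / (-2631/338) = 1/5 ✓

α = 1/5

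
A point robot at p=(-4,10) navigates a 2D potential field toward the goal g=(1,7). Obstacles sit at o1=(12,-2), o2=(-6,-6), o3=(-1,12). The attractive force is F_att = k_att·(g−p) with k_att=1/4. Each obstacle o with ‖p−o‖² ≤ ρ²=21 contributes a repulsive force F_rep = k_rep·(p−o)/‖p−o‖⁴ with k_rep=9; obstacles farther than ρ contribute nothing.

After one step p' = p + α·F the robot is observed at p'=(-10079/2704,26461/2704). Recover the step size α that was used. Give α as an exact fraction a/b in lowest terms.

F_att = 1/4·(g−p) = 1/4·(5,-3) = (1.2500,-0.7500)
o1: d²=400 > ρ²=21 → inactive
o2: d²=260 > ρ²=21 → inactive
o3: d²=13 ≤ ρ²=21; F_rep = 9·(-3,-2)/13² = (-0.1598,-0.1065)
F = F_att + ΣF_rep = (1.0902,-0.8565)
Δp = p'−p = (0.2726,-0.2141); α = Δx/Fx = (737/2704) / (737/676) = 1/4
check: Δy/Fy = (-579/2704) / (-579/676) = 1/4 ✓

α = 1/4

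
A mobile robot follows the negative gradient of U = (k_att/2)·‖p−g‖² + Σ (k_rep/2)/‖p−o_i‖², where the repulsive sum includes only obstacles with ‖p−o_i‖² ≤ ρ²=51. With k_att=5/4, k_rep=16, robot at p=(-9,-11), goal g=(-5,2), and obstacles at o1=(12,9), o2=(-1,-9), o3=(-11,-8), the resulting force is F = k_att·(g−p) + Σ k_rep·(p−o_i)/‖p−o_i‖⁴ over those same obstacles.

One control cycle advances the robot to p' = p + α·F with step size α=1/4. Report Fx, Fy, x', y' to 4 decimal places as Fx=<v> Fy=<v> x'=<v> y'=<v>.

Fx=5.1893 Fy=15.9660 x'=-7.7027 y'=-7.0085

F_att = 5/4·(g−p) = 5/4·(4,13) = (5.0000,16.2500)
o1: d²=841 > ρ²=51 → inactive
o2: d²=68 > ρ²=51 → inactive
o3: d²=13 ≤ ρ²=51; F_rep = 16·(2,-3)/13² = (0.1893,-0.2840)
F = F_att + ΣF_rep = (5.1893,15.9660)
p' = p + 1/4·F = (-7.7027,-7.0085)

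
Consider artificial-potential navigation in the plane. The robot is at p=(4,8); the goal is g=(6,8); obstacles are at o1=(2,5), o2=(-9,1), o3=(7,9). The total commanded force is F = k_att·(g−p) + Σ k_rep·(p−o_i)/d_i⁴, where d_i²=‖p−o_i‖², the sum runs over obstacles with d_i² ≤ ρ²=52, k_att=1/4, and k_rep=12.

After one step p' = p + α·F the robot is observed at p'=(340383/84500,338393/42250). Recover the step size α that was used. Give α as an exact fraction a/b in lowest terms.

F_att = 1/4·(g−p) = 1/4·(2,0) = (0.5000,0.0000)
o1: d²=13 ≤ ρ²=52; F_rep = 12·(2,3)/13² = (0.1420,0.2130)
o2: d²=218 > ρ²=52 → inactive
o3: d²=10 ≤ ρ²=52; F_rep = 12·(-3,-1)/10² = (-0.3600,-0.1200)
F = F_att + ΣF_rep = (0.2820,0.0930)
Δp = p'−p = (0.0282,0.0093); α = Δx/Fx = (2383/84500) / (2383/8450) = 1/10
check: Δy/Fy = (393/42250) / (393/4225) = 1/10 ✓

α = 1/10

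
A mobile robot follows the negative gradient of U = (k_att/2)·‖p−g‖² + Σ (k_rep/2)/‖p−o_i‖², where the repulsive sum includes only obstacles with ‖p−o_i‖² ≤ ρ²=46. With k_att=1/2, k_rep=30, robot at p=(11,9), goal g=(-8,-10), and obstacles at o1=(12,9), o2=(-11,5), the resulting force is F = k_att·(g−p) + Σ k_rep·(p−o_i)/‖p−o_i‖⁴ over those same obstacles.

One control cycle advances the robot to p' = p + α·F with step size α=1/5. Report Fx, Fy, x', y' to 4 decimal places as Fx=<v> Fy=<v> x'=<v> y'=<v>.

Fx=-39.5000 Fy=-9.5000 x'=3.1000 y'=7.1000

F_att = 1/2·(g−p) = 1/2·(-19,-19) = (-9.5000,-9.5000)
o1: d²=1 ≤ ρ²=46; F_rep = 30·(-1,0)/1² = (-30.0000,0.0000)
o2: d²=500 > ρ²=46 → inactive
F = F_att + ΣF_rep = (-39.5000,-9.5000)
p' = p + 1/5·F = (3.1000,7.1000)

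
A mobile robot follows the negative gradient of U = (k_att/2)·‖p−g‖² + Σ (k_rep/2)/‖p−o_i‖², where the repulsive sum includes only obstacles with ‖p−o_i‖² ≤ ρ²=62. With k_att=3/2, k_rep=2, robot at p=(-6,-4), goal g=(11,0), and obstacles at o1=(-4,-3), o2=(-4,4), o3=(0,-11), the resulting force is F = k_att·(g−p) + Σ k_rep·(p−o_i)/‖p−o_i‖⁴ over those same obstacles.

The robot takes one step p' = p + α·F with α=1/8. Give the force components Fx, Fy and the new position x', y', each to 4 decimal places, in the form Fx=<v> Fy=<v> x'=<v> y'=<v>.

F_att = 3/2·(g−p) = 3/2·(17,4) = (25.5000,6.0000)
o1: d²=5 ≤ ρ²=62; F_rep = 2·(-2,-1)/5² = (-0.1600,-0.0800)
o2: d²=68 > ρ²=62 → inactive
o3: d²=85 > ρ²=62 → inactive
F = F_att + ΣF_rep = (25.3400,5.9200)
p' = p + 1/8·F = (-2.8325,-3.2600)

Fx=25.3400 Fy=5.9200 x'=-2.8325 y'=-3.2600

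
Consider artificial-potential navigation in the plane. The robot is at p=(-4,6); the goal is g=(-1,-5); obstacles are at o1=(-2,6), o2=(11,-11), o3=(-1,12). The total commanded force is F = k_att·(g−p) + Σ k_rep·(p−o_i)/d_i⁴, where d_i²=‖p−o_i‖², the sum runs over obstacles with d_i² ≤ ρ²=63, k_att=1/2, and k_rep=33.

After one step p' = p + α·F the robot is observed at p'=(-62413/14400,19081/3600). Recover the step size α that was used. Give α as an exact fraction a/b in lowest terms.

F_att = 1/2·(g−p) = 1/2·(3,-11) = (1.5000,-5.5000)
o1: d²=4 ≤ ρ²=63; F_rep = 33·(-2,0)/4² = (-4.1250,0.0000)
o2: d²=514 > ρ²=63 → inactive
o3: d²=45 ≤ ρ²=63; F_rep = 33·(-3,-6)/45² = (-0.0489,-0.0978)
F = F_att + ΣF_rep = (-2.6739,-5.5978)
Δp = p'−p = (-0.3342,-0.6997); α = Δx/Fx = (-4813/14400) / (-4813/1800) = 1/8
check: Δy/Fy = (-2519/3600) / (-2519/450) = 1/8 ✓

α = 1/8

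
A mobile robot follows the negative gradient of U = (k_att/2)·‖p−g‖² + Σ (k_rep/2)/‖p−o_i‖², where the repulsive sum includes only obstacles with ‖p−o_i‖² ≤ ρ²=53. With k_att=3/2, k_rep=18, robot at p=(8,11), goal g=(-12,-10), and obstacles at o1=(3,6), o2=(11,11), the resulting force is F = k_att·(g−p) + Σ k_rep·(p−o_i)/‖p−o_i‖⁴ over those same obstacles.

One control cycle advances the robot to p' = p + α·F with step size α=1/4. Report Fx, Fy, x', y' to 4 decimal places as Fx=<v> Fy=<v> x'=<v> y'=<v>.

F_att = 3/2·(g−p) = 3/2·(-20,-21) = (-30.0000,-31.5000)
o1: d²=50 ≤ ρ²=53; F_rep = 18·(5,5)/50² = (0.0360,0.0360)
o2: d²=9 ≤ ρ²=53; F_rep = 18·(-3,0)/9² = (-0.6667,0.0000)
F = F_att + ΣF_rep = (-30.6307,-31.4640)
p' = p + 1/4·F = (0.3423,3.1340)

Fx=-30.6307 Fy=-31.4640 x'=0.3423 y'=3.1340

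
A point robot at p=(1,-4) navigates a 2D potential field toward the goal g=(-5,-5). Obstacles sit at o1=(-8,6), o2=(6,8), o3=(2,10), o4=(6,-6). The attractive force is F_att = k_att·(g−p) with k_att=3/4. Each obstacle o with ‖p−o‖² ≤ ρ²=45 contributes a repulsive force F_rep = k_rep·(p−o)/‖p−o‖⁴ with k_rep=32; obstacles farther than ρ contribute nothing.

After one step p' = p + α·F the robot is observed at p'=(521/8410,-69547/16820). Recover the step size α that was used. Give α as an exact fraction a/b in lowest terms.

F_att = 3/4·(g−p) = 3/4·(-6,-1) = (-4.5000,-0.7500)
o1: d²=181 > ρ²=45 → inactive
o2: d²=169 > ρ²=45 → inactive
o3: d²=197 > ρ²=45 → inactive
o4: d²=29 ≤ ρ²=45; F_rep = 32·(-5,2)/29² = (-0.1902,0.0761)
F = F_att + ΣF_rep = (-4.6902,-0.6739)
Δp = p'−p = (-0.9380,-0.1348); α = Δx/Fx = (-7889/8410) / (-7889/1682) = 1/5
check: Δy/Fy = (-2267/16820) / (-2267/3364) = 1/5 ✓

α = 1/5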